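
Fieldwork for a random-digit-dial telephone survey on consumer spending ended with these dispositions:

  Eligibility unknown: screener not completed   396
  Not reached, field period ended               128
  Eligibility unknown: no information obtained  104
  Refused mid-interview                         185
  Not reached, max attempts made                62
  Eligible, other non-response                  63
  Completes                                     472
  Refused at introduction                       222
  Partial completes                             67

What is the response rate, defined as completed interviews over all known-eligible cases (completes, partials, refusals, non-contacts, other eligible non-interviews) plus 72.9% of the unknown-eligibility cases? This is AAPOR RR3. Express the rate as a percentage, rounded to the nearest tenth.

30.2%

Refusal or break-off = 222 + 185 = 407
Never reached = 128 + 62 = 190
Unknown if eligible = 396 + 104 = 500
Numerator: 472
Known eligible: 472 + 67 + 407 + 190 + 63 = 1199
e × U: 0.7290 × 500 = 364.50
Denominator: 1199 + 364.50 = 1563.50
RR3 = 472 / 1563.50 = 0.3019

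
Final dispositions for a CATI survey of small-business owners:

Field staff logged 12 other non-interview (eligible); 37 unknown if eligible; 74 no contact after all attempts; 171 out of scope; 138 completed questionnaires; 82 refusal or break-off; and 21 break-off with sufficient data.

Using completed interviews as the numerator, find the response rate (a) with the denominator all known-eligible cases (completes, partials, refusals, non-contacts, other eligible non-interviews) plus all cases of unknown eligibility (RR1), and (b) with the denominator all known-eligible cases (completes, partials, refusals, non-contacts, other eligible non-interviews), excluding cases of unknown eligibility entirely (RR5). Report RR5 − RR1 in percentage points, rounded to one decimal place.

Numerator = 138
Denom = 138 + 21 + 82 + 74 + 12 + 37 = 364
RR1 = 138 / 364 = 0.3791
Denom = 138 + 21 + 82 + 74 + 12 = 327
RR5 = 138 / 327 = 0.4220
Difference = 42.20 − 37.91 = 4.29 percentage points

4.3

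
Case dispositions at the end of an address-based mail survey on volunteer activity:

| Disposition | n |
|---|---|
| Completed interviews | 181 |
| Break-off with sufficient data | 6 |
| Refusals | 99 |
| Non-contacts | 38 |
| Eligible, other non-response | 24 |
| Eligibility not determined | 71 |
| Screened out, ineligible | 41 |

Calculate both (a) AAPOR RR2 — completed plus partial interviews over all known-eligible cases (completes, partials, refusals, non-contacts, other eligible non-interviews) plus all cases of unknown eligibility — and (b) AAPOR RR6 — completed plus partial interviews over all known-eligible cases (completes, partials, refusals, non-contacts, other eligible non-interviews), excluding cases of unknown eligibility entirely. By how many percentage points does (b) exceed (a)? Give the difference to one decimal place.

9.1

Num = 181 + 6 = 187
Denominator = 181 + 6 + 99 + 38 + 24 + 71 = 419
RR2 = 187 / 419 = 0.4463
Denominator = 181 + 6 + 99 + 38 + 24 = 348
RR6 = 187 / 348 = 0.5374
Difference = 53.74 − 44.63 = 9.11 percentage points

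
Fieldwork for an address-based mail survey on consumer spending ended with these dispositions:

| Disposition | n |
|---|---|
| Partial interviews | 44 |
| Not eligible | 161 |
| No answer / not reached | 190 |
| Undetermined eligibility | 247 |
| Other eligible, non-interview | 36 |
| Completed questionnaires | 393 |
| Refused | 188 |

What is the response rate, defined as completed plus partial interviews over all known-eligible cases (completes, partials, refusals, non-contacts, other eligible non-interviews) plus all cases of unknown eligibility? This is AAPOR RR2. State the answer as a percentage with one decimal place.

39.8%

Num = 393 + 44 = 437
Denom = 393 + 44 + 188 + 190 + 36 + 247 = 1098
RR2 = 437 / 1098 = 0.3980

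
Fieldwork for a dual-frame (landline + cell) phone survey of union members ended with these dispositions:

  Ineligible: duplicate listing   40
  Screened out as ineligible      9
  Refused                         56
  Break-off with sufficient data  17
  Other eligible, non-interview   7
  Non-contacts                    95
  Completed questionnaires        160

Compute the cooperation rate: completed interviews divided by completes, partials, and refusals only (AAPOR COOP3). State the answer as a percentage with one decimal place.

68.7%

Out of scope = 9 + 40 = 49
Numerator = 160
Denominator = 160 + 17 + 56 = 233
COOP3 = 160 / 233 = 0.6867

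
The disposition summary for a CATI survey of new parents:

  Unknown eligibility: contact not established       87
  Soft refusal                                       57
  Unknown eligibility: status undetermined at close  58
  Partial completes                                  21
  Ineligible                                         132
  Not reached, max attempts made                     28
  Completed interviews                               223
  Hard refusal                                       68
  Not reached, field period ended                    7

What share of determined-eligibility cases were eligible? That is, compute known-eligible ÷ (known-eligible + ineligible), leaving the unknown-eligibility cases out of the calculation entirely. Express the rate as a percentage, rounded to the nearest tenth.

75.4%

Refusal or break-off = 68 + 57 = 125
No contact after all attempts = 7 + 28 = 35
Undetermined eligibility = 87 + 58 = 145
Eligible (known) → 223 + 21 + 125 + 35 = 404
e = 404 / (404 + 132) = 404 / 536 = 0.7537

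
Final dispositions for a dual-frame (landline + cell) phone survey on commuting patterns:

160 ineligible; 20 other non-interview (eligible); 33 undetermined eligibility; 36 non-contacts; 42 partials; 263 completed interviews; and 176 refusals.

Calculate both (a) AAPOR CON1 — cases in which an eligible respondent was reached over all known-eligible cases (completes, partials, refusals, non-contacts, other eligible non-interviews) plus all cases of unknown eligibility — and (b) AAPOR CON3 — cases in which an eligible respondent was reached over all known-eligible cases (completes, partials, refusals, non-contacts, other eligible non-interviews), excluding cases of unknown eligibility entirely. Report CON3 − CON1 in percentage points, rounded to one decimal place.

Numerator: 263 + 42 + 176 + 20 = 501
Base: 263 + 42 + 176 + 36 + 20 + 33 = 570
CON1 = 501 / 570 = 0.8789
Base: 263 + 42 + 176 + 36 + 20 = 537
CON3 = 501 / 537 = 0.9330
Difference = 93.30 − 87.89 = 5.41 percentage points

5.4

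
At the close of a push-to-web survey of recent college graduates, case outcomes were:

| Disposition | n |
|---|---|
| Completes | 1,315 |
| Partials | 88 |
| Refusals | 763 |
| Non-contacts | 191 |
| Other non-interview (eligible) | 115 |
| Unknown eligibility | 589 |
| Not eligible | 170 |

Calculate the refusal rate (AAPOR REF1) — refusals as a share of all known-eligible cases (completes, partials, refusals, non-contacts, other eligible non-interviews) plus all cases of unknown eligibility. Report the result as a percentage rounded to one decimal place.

Numerator → 763
Base → 1315 + 88 + 763 + 191 + 115 + 589 = 3061
REF1 = 763 / 3061 = 0.2493

24.9%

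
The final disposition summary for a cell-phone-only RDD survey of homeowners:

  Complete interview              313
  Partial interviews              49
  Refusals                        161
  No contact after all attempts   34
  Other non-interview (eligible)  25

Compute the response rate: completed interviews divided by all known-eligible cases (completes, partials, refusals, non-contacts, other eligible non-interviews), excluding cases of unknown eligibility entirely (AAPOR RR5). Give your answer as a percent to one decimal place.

Numerator → 313
Denominator → 313 + 49 + 161 + 34 + 25 = 582
RR5 = 313 / 582 = 0.5378

53.8%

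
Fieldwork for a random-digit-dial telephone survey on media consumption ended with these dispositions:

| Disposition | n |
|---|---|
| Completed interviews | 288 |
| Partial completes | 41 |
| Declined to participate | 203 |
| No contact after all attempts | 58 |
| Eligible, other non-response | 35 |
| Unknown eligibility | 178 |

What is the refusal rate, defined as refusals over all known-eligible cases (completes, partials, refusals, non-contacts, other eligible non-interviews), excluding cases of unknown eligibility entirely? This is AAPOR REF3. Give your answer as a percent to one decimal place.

Top = 203
Denom = 288 + 41 + 203 + 58 + 35 = 625
REF3 = 203 / 625 = 0.3248

32.5%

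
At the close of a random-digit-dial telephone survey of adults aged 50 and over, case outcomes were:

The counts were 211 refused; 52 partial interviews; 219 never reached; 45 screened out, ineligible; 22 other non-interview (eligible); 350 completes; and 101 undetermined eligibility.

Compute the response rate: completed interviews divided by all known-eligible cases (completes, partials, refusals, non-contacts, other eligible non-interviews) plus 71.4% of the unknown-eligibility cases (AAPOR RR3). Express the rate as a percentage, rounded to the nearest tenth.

37.8%

Top → 350
Known eligible → 350 + 52 + 211 + 219 + 22 = 854
Eligible share of unknowns → 0.7140 × 101 = 72.11
Denom → 854 + 72.11 = 926.11
RR3 = 350 / 926.11 = 0.3779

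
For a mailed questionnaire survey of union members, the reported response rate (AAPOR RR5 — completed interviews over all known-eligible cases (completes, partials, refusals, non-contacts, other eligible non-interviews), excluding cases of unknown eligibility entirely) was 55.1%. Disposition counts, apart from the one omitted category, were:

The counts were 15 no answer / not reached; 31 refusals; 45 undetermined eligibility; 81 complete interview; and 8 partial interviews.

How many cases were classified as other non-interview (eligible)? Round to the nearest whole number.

RR5 = 81 / D = 0.551
D = 81 / 0.551 = 147.0
Rest of base = 135
other non-interview (eligible) = 147.0 − 135 ≈ 12

12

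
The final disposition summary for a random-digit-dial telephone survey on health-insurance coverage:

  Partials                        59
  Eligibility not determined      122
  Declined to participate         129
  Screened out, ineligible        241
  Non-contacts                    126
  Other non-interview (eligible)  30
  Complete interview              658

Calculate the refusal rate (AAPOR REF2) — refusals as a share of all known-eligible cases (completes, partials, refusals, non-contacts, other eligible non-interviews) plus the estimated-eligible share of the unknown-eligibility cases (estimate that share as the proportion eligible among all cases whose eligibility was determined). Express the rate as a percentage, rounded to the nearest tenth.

Numerator: 129
Determined eligible: 658 + 59 + 129 + 126 + 30 = 1002
e = 1002 / (1002 + 241) = 1002 / 1243 = 0.8061
e × U: 0.8061 × 122 = 98.34
Base: 1002 + 98.34 = 1100.34
REF2 = 129 / 1100.34 = 0.1172

11.7%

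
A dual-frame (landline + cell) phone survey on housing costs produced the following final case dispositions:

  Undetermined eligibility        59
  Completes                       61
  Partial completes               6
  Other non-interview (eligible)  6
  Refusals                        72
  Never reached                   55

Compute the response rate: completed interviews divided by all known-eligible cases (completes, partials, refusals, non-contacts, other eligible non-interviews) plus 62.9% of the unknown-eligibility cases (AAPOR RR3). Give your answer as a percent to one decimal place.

25.7%

Top → 61
Determined eligible → 61 + 6 + 72 + 55 + 6 = 200
e × U → 0.6290 × 59 = 37.11
Base → 200 + 37.11 = 237.11
RR3 = 61 / 237.11 = 0.2573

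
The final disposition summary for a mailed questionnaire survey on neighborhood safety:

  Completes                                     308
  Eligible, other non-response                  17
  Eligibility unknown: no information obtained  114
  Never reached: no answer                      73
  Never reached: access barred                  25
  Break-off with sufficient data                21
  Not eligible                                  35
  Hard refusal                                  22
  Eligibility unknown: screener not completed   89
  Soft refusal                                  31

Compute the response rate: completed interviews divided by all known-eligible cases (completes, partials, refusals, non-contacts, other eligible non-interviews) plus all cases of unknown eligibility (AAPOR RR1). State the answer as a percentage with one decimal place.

44.0%

Refusals = 22 + 31 = 53
No answer / not reached = 73 + 25 = 98
Unknown if eligible = 89 + 114 = 203
Numerator: 308
Denominator: 308 + 21 + 53 + 98 + 17 + 203 = 700
RR1 = 308 / 700 = 0.4400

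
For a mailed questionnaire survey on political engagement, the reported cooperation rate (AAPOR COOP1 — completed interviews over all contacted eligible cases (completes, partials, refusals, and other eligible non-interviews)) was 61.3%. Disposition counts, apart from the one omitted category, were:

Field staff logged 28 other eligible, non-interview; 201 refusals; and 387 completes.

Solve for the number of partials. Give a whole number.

15

COOP1 = 387 / D = 0.613
D = 387 / 0.613 = 631.3
Remaining denominator categories sum to 616
partials = 631.3 − 616 ≈ 15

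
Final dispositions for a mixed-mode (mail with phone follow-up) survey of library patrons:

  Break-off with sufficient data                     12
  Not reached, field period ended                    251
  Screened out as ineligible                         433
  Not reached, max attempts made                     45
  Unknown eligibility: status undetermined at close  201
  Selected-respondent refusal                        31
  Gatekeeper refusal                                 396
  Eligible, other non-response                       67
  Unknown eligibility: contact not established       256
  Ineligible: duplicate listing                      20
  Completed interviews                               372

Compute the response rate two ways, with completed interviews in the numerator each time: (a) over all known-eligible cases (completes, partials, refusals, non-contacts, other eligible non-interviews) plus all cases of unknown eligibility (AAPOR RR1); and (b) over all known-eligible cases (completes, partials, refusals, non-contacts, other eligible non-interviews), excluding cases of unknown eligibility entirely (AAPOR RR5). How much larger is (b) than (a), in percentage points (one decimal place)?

Refusal or break-off = 396 + 31 = 427
No contact after all attempts = 251 + 45 = 296
Unknown eligibility = 256 + 201 = 457
Not eligible = 433 + 20 = 453
Num: 372
Base: 372 + 12 + 427 + 296 + 67 + 457 = 1631
RR1 = 372 / 1631 = 0.2281
Base: 372 + 12 + 427 + 296 + 67 = 1174
RR5 = 372 / 1174 = 0.3169
Difference = 31.69 − 22.81 = 8.88 percentage points

8.9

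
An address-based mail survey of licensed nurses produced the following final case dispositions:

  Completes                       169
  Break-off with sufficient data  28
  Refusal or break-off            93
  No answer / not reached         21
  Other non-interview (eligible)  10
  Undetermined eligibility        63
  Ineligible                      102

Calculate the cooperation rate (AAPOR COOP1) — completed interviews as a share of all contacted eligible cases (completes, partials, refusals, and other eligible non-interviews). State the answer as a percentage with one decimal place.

Top = 169
Denominator = 169 + 28 + 93 + 10 = 300
COOP1 = 169 / 300 = 0.5633

56.3%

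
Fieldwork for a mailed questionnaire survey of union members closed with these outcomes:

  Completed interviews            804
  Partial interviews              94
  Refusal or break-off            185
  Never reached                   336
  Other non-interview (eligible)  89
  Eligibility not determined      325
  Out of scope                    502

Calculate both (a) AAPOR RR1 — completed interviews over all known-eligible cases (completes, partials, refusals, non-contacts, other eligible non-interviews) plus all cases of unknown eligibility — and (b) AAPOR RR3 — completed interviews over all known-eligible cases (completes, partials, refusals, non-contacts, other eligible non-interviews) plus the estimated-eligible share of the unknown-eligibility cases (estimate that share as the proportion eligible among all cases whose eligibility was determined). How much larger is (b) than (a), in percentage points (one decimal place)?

Top → 804
Denom → 804 + 94 + 185 + 336 + 89 + 325 = 1833
RR1 = 804 / 1833 = 0.4386
Eligible (known) → 804 + 94 + 185 + 336 + 89 = 1508
e = 1508 / (1508 + 502) = 1508 / 2010 = 0.7502
e × U → 0.7502 × 325 = 243.81
Denom → 1508 + 243.81 = 1751.81
RR3 = 804 / 1751.81 = 0.4590
Difference = 45.90 − 43.86 = 2.04 percentage points

2.0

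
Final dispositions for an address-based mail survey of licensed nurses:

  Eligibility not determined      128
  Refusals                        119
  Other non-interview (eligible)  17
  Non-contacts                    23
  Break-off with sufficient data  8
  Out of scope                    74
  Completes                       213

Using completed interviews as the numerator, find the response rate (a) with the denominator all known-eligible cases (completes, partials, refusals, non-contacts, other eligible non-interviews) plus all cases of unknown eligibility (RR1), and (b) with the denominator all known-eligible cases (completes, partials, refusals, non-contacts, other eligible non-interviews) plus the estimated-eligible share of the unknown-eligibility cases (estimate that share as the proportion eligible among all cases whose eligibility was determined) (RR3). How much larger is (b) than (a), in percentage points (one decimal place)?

1.8

Top = 213
Base = 213 + 8 + 119 + 23 + 17 + 128 = 508
RR1 = 213 / 508 = 0.4193
Eligible (known) = 213 + 8 + 119 + 23 + 17 = 380
e = 380 / (380 + 74) = 380 / 454 = 0.8370
e × U = 0.8370 × 128 = 107.14
Base = 380 + 107.14 = 487.14
RR3 = 213 / 487.14 = 0.4372
Difference = 43.72 − 41.93 = 1.79 percentage points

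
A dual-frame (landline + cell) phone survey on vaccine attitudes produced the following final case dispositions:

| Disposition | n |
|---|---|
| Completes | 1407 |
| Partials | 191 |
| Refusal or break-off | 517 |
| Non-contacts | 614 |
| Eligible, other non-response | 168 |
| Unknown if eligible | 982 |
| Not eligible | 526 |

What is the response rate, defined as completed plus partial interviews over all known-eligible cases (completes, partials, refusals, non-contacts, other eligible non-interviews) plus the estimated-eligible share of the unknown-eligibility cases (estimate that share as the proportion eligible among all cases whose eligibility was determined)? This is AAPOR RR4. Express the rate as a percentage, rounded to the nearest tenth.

42.9%

Num: 1407 + 191 = 1598
Known eligible: 1407 + 191 + 517 + 614 + 168 = 2897
e = 2897 / (2897 + 526) = 2897 / 3423 = 0.8463
e × U: 0.8463 × 982 = 831.07
Denominator: 2897 + 831.07 = 3728.07
RR4 = 1598 / 3728.07 = 0.4286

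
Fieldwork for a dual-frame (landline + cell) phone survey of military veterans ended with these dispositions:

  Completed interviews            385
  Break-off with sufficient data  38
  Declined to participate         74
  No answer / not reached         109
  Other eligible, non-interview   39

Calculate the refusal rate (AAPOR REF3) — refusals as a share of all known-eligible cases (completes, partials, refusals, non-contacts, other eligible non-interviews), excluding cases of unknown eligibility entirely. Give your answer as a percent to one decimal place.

Numerator: 74
Denominator: 385 + 38 + 74 + 109 + 39 = 645
REF3 = 74 / 645 = 0.1147

11.5%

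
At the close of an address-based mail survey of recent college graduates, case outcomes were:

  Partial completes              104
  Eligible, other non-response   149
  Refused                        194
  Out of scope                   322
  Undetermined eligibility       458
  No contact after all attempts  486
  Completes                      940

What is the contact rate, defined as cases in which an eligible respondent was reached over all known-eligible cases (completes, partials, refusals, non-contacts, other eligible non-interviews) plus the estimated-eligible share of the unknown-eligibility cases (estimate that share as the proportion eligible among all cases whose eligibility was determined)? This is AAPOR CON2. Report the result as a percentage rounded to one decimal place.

Top = 940 + 104 + 194 + 149 = 1387
Eligible (known) = 940 + 104 + 194 + 486 + 149 = 1873
e = 1873 / (1873 + 322) = 1873 / 2195 = 0.8533
Estimated eligible among unknowns = 0.8533 × 458 = 390.81
Base = 1873 + 390.81 = 2263.81
CON2 = 1387 / 2263.81 = 0.6127

61.3%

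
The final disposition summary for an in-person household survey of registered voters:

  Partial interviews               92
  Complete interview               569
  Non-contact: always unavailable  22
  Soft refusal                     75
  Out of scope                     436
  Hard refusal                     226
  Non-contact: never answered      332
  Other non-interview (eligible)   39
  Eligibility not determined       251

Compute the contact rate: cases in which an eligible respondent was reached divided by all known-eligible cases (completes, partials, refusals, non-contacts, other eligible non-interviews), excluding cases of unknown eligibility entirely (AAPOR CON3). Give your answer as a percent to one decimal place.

Refusals = 226 + 75 = 301
Never reached = 332 + 22 = 354
Top = 569 + 92 + 301 + 39 = 1001
Denominator = 569 + 92 + 301 + 354 + 39 = 1355
CON3 = 1001 / 1355 = 0.7387

73.9%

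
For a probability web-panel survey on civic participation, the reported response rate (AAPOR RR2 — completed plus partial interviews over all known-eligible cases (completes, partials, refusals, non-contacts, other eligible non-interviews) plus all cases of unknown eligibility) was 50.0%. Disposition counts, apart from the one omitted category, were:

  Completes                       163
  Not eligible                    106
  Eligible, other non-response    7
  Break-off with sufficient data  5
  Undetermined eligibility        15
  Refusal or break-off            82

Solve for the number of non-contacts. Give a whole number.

Numerator: 163 + 5 = 168
RR2 = 168 / D = 0.500
D = 168 / 0.500 = 336.0
Remaining denominator categories sum to 272
non-contacts = 336.0 − 272 ≈ 64

64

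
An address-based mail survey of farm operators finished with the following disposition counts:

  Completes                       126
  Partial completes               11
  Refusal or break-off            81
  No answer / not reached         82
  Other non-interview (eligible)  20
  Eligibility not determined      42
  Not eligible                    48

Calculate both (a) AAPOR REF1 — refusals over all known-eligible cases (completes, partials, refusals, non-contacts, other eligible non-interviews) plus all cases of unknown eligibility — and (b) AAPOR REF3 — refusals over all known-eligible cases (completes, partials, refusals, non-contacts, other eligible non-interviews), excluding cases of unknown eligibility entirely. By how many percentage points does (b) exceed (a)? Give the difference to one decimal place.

2.9

Top = 81
Denominator = 126 + 11 + 81 + 82 + 20 + 42 = 362
REF1 = 81 / 362 = 0.2238
Denominator = 126 + 11 + 81 + 82 + 20 = 320
REF3 = 81 / 320 = 0.2531
Difference = 25.31 − 22.38 = 2.93 percentage points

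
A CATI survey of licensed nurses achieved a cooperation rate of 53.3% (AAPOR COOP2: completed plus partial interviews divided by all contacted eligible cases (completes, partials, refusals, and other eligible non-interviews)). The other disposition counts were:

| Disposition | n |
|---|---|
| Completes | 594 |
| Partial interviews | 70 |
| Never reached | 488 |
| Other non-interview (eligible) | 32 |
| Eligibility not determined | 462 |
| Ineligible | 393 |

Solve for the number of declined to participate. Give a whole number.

550

Num: 594 + 70 = 664
COOP2 = 664 / D = 0.533
D = 664 / 0.533 = 1245.8
Remaining denominator categories sum to 696
declined to participate = 1245.8 − 696 ≈ 550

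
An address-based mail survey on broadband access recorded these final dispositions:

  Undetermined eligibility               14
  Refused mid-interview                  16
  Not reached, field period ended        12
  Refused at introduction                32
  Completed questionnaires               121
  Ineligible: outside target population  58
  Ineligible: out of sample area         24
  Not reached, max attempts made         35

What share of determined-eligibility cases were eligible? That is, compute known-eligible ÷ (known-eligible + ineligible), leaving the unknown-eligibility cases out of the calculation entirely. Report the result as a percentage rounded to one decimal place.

Declined to participate = 32 + 16 = 48
No answer / not reached = 12 + 35 = 47
Ineligible = 58 + 24 = 82
Determined eligible: 121 + 48 + 47 = 216
e = 216 / (216 + 82) = 216 / 298 = 0.7248

72.5%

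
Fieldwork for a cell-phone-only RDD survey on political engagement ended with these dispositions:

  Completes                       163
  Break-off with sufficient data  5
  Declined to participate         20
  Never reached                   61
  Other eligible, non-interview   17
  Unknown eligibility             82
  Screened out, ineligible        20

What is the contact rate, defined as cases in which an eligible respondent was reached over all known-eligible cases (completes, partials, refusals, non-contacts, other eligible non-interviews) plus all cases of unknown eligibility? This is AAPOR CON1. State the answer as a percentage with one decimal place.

Numerator = 163 + 5 + 20 + 17 = 205
Denominator = 163 + 5 + 20 + 61 + 17 + 82 = 348
CON1 = 205 / 348 = 0.5891

58.9%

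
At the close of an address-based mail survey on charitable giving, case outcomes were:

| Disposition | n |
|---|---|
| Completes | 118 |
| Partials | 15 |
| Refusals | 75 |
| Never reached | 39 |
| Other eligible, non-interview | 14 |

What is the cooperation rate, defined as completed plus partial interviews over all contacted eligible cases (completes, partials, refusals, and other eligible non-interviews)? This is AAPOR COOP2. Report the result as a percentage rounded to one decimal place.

Num → 118 + 15 = 133
Base → 118 + 15 + 75 + 14 = 222
COOP2 = 133 / 222 = 0.5991

59.9%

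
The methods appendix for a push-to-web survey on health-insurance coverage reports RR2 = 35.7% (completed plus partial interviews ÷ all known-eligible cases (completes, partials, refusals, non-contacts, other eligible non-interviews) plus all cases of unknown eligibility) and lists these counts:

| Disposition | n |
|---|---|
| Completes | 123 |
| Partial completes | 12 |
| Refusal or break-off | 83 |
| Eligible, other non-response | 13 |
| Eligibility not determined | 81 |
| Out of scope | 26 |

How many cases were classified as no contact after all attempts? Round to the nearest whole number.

66

Numerator = 123 + 12 = 135
RR2 = 135 / D = 0.357
D = 135 / 0.357 = 378.2
Rest of base = 312
no contact after all attempts = 378.2 − 312 ≈ 66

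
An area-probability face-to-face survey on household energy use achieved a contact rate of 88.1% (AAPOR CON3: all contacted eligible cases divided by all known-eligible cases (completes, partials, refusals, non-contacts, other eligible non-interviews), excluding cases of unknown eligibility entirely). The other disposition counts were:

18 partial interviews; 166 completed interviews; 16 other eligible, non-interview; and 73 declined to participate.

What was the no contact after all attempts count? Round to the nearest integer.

Numerator → 166 + 18 + 73 + 16 = 273
CON3 = 273 / D = 0.881
D = 273 / 0.881 = 309.9
Other denominator terms total 273
no contact after all attempts = 309.9 − 273 ≈ 37

37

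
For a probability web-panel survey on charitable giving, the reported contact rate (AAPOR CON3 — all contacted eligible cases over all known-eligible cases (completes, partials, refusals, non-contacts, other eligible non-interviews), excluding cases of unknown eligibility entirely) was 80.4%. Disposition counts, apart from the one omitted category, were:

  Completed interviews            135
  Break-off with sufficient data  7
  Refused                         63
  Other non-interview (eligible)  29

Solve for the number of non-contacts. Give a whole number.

Numerator → 135 + 7 + 63 + 29 = 234
CON3 = 234 / D = 0.804
D = 234 / 0.804 = 291.0
Other denominator terms total 234
non-contacts = 291.0 − 234 ≈ 57

57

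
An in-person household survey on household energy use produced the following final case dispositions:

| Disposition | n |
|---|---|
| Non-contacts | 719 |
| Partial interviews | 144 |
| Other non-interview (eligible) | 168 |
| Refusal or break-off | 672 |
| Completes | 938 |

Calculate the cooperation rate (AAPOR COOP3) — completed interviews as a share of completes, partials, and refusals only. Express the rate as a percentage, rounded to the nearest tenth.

Top = 938
Base = 938 + 144 + 672 = 1754
COOP3 = 938 / 1754 = 0.5348

53.5%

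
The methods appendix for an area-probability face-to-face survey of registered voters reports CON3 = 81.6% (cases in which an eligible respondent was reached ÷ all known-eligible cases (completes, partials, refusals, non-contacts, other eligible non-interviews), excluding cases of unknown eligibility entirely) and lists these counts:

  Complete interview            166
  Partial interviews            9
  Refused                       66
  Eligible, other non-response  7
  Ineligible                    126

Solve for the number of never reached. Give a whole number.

56

Numerator = 166 + 9 + 66 + 7 = 248
CON3 = 248 / D = 0.816
D = 248 / 0.816 = 303.9
Other denominator terms total 248
never reached = 303.9 − 248 ≈ 56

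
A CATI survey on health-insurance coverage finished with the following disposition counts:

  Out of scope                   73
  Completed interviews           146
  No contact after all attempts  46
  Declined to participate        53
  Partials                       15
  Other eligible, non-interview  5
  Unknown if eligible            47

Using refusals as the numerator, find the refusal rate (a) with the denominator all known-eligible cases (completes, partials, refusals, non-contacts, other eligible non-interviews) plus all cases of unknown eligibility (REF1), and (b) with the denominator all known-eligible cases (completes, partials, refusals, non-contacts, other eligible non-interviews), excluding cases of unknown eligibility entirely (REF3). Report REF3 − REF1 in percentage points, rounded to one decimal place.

Numerator: 53
Denom: 146 + 15 + 53 + 46 + 5 + 47 = 312
REF1 = 53 / 312 = 0.1699
Denom: 146 + 15 + 53 + 46 + 5 = 265
REF3 = 53 / 265 = 0.2000
Difference = 20.00 − 16.99 = 3.01 percentage points

3.0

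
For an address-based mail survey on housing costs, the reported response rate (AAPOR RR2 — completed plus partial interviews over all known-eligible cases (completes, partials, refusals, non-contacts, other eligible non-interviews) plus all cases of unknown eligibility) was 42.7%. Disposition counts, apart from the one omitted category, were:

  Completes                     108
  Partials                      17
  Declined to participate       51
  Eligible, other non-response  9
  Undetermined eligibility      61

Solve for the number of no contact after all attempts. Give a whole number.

Top: 108 + 17 = 125
RR2 = 125 / D = 0.427
D = 125 / 0.427 = 292.7
Other denominator terms total 246
no contact after all attempts = 292.7 − 246 ≈ 47

47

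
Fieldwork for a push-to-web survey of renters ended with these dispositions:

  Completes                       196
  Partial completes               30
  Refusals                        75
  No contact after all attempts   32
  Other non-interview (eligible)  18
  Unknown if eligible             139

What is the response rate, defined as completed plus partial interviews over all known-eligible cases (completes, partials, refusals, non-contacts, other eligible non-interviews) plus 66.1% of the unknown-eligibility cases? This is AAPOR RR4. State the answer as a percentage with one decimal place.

51.0%

Top → 196 + 30 = 226
Determined eligible → 196 + 30 + 75 + 32 + 18 = 351
Estimated eligible among unknowns → 0.6610 × 139 = 91.88
Base → 351 + 91.88 = 442.88
RR4 = 226 / 442.88 = 0.5103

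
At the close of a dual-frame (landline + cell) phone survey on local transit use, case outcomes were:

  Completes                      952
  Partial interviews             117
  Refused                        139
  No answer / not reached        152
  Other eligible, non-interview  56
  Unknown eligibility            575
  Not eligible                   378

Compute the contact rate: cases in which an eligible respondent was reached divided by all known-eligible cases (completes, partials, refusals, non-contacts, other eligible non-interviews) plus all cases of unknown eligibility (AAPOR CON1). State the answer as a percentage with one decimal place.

Top = 952 + 117 + 139 + 56 = 1264
Base = 952 + 117 + 139 + 152 + 56 + 575 = 1991
CON1 = 1264 / 1991 = 0.6349

63.5%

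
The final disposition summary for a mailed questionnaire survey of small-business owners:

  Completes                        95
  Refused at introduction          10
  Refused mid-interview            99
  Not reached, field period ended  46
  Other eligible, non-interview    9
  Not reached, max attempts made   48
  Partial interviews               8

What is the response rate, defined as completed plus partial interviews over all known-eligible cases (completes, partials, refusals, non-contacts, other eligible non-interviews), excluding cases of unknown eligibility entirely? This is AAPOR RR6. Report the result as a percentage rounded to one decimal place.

Refusal or break-off = 10 + 99 = 109
No answer / not reached = 46 + 48 = 94
Num: 95 + 8 = 103
Denominator: 95 + 8 + 109 + 94 + 9 = 315
RR6 = 103 / 315 = 0.3270

32.7%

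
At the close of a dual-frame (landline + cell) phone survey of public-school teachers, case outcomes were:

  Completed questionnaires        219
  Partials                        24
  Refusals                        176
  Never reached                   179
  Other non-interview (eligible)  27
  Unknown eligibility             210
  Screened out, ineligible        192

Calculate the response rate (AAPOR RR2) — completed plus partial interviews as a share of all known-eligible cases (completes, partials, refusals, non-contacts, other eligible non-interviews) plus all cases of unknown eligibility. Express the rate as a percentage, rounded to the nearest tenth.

29.1%

Top → 219 + 24 = 243
Denominator → 219 + 24 + 176 + 179 + 27 + 210 = 835
RR2 = 243 / 835 = 0.2910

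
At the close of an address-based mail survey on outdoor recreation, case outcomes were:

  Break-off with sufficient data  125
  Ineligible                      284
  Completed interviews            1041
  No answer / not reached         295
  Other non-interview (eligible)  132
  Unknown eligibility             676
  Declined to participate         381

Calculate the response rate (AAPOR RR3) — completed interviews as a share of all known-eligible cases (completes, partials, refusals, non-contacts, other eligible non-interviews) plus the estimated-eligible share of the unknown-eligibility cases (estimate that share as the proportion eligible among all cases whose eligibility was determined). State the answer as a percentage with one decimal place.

40.6%

Top → 1041
Known eligible → 1041 + 125 + 381 + 295 + 132 = 1974
e = 1974 / (1974 + 284) = 1974 / 2258 = 0.8742
e × U → 0.8742 × 676 = 590.96
Denominator → 1974 + 590.96 = 2564.96
RR3 = 1041 / 2564.96 = 0.4059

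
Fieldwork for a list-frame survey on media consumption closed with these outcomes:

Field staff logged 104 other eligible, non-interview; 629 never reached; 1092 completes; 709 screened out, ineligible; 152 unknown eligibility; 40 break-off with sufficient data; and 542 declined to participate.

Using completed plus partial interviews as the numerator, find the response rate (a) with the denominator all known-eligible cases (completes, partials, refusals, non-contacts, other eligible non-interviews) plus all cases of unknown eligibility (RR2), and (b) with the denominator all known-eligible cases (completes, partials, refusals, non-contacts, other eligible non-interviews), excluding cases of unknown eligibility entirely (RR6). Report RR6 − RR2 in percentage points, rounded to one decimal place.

Num → 1092 + 40 = 1132
Denominator → 1092 + 40 + 542 + 629 + 104 + 152 = 2559
RR2 = 1132 / 2559 = 0.4424
Denominator → 1092 + 40 + 542 + 629 + 104 = 2407
RR6 = 1132 / 2407 = 0.4703
Difference = 47.03 − 44.24 = 2.79 percentage points

2.8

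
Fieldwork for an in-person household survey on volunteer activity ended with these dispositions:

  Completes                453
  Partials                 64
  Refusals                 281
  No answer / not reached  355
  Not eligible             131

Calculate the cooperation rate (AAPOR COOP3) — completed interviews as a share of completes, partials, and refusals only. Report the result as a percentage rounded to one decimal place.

56.8%

Num = 453
Base = 453 + 64 + 281 = 798
COOP3 = 453 / 798 = 0.5677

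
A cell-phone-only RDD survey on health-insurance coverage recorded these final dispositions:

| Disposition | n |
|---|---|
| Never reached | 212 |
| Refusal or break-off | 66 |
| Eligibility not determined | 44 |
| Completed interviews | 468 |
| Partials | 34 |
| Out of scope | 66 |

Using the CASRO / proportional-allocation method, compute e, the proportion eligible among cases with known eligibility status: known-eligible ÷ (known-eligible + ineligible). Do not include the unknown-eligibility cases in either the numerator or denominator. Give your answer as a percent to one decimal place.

Eligible (known) → 468 + 34 + 66 + 212 = 780
e = 780 / (780 + 66) = 780 / 846 = 0.9220

92.2%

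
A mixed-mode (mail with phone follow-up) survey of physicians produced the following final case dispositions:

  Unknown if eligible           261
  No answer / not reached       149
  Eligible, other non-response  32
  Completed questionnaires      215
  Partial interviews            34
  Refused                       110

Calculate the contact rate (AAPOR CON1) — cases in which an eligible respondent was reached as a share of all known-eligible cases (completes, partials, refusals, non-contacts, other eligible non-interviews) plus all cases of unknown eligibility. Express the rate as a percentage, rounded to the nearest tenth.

48.8%

Num → 215 + 34 + 110 + 32 = 391
Base → 215 + 34 + 110 + 149 + 32 + 261 = 801
CON1 = 391 / 801 = 0.4881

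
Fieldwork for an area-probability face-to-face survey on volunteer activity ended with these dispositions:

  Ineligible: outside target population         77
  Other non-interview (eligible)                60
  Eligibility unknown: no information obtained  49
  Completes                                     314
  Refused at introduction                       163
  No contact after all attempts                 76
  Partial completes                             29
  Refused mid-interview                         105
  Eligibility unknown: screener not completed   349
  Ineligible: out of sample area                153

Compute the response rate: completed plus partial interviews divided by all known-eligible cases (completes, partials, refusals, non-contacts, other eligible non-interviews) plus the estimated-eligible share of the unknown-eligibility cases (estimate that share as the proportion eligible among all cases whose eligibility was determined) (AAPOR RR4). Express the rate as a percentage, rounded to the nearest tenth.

32.6%

Refusals = 163 + 105 = 268
Undetermined eligibility = 349 + 49 = 398
Ineligible = 77 + 153 = 230
Top = 314 + 29 = 343
Known eligible = 314 + 29 + 268 + 76 + 60 = 747
e = 747 / (747 + 230) = 747 / 977 = 0.7646
Eligible share of unknowns = 0.7646 × 398 = 304.31
Base = 747 + 304.31 = 1051.31
RR4 = 343 / 1051.31 = 0.3263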